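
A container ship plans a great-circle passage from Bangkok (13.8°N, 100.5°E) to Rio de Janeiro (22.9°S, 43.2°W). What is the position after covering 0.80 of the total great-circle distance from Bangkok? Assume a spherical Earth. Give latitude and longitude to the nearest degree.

≈ 24°S, 12°W

Convert each endpoint to a unit vector on the sphere (x = cos φ cos λ, y = cos φ sin λ, z = sin φ).
The central angle between the endpoints is δ = arccos(p₁·p₂) ≈ 2.521 rad (144.5°).
Interpolate at f = 0.80 with slerp weights a = sin((1−f)δ)/sin δ ≈ 0.831, b = sin(fδ)/sin δ ≈ 1.552.
p = a·p₁ + b·p₂ ≈ (0.895, -0.185, -0.406); φ = arcsin(p_z) ≈ -23.93°, λ = atan2(p_y, p_x) ≈ -11.67°.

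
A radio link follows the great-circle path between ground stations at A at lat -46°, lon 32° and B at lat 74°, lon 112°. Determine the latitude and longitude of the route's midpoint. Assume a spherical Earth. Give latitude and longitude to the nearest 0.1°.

≈ lat 17.0°, lon 52.1°

Convert each endpoint to a unit vector on the sphere (x = cos φ cos λ, y = cos φ sin λ, z = sin φ).
The central angle between the endpoints is δ = arccos(p₁·p₂) ≈ 2.289 rad (131.2°).
Interpolate at f = 1/2 with slerp weights a = sin((1−f)δ)/sin δ ≈ 1.210, b = sin(fδ)/sin δ ≈ 1.210.
p = a·p₁ + b·p₂ ≈ (0.588, 0.754, 0.293); φ = arcsin(p_z) ≈ 17.01°, λ = atan2(p_y, p_x) ≈ 52.08°.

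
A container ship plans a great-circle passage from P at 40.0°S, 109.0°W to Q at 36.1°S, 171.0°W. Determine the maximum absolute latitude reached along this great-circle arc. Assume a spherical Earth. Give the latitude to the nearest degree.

The great circle lies in the plane with unit normal n̂ = (p₁ × p₂)/|p₁ × p₂|.
Here n̂_z ≈ -0.736; the vertex latitude is φ_max = arccos|n̂_z| ≈ 42.6°.
Check via Clairaut: cos φ_max = |cos φ₁| · sin C = cos(40.0°)·sin(106.2°) ≈ 0.736, again giving ≈ 42.6°.

≈ 43°S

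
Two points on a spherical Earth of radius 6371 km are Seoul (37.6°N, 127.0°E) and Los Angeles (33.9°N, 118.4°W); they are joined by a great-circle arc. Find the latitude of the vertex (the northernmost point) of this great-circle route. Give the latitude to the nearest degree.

The great circle lies in the plane with unit normal n̂ = (p₁ × p₂)/|p₁ × p₂|.
Here n̂_z ≈ +0.599; the vertex latitude is φ_max = arccos|n̂_z| ≈ 53.2°.

≈ 53°N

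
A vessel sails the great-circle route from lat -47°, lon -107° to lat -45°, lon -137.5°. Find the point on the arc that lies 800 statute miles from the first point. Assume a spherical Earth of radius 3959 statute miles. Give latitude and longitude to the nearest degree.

≈ lat -47°, lon -124°

Write both endpoints as unit vectors p₁, p₂ with components (cos φ cos λ, cos φ sin λ, sin φ).
The central angle between the endpoints is δ = arccos(p₁·p₂) ≈ 0.369 rad (21.1°). The total great-circle distance is δ·R ≈ 0.369 × 3959 ≈ 1461 mi, so the target fraction is f = 800/1461 ≈ 0.548.
Interpolate at f ≈ 0.548 with slerp weights a = sin((1−f)δ)/sin δ ≈ 0.461, b = sin(fδ)/sin δ ≈ 0.556.
p = a·p₁ + b·p₂ ≈ (-0.382, -0.566, -0.730); φ = arcsin(p_z) ≈ -46.92°, λ = atan2(p_y, p_x) ≈ -124.00°.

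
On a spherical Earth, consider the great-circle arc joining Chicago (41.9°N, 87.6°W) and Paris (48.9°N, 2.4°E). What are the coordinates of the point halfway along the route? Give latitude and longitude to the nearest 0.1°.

≈ 55.1°N, 46.1°W

Write both endpoints as unit vectors p₁, p₂ with components (cos φ cos λ, cos φ sin λ, sin φ).
The central angle between the endpoints is δ = arccos(p₁·p₂) ≈ 1.043 rad (59.8°).
Interpolate at f = 1/2 with slerp weights a = sin((1−f)δ)/sin δ ≈ 0.577, b = sin(fδ)/sin δ ≈ 0.577.
p = a·p₁ + b·p₂ ≈ (0.397, -0.413, 0.820); φ = arcsin(p_z) ≈ 55.06°, λ = atan2(p_y, p_x) ≈ -46.15°.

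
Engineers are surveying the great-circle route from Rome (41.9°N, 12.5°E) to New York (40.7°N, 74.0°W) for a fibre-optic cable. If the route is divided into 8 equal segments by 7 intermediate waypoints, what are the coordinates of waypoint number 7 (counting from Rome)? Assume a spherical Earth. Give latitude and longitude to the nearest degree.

≈ 45°N, 65°W

From cos δ = sin φ₁ sin φ₂ + cos φ₁ cos φ₂ cos Δλ, the central angle is δ ≈ 1.082 rad (62.0°).
Interpolate at f = 7/8 with slerp weights a = sin((1−f)δ)/sin δ ≈ 0.153, b = sin(fδ)/sin δ ≈ 0.919.
p = a·p₁ + b·p₂ ≈ (0.303, -0.645, 0.701); φ = arcsin(p_z) ≈ 44.53°, λ = atan2(p_y, p_x) ≈ -64.84°.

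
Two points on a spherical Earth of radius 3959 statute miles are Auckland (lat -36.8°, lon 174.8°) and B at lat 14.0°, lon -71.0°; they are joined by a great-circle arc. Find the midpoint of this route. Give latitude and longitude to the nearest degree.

≈ lat -20°, lon -120°

The haversine formula gives a central angle δ ≈ 2.053 rad (117.6°) between the endpoints.
Interpolate at f = 1/2 with slerp weights a = sin((1−f)δ)/sin δ ≈ 0.965, b = sin(fδ)/sin δ ≈ 0.965.
p = a·p₁ + b·p₂ ≈ (-0.465, -0.816, -0.345); φ = arcsin(p_z) ≈ -20.16°, λ = atan2(p_y, p_x) ≈ -119.68°.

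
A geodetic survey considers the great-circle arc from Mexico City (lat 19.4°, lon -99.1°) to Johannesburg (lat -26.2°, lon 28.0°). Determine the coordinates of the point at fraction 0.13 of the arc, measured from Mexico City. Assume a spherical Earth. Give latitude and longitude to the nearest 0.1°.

≈ lat 13.3°, lon -82.5°

The haversine formula gives a central angle δ ≈ 2.288 rad (131.1°) between the endpoints.
Interpolate at f = 0.13 with slerp weights a = sin((1−f)δ)/sin δ ≈ 1.212, b = sin(fδ)/sin δ ≈ 0.389.
p = a·p₁ + b·p₂ ≈ (0.127, -0.965, 0.231); φ = arcsin(p_z) ≈ 13.34°, λ = atan2(p_y, p_x) ≈ -82.48°.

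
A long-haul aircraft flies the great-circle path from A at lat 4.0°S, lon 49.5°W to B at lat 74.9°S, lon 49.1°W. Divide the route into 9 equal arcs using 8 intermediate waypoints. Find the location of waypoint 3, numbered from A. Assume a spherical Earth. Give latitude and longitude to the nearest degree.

Write both endpoints as unit vectors p₁, p₂ with components (cos φ cos λ, cos φ sin λ, sin φ).
The central angle between the endpoints is δ = arccos(p₁·p₂) ≈ 1.237 rad (70.9°).
Interpolate at f = 3/9 with slerp weights a = sin((1−f)δ)/sin δ ≈ 0.777, b = sin(fδ)/sin δ ≈ 0.424.
p = a·p₁ + b·p₂ ≈ (0.576, -0.673, -0.464); φ = arcsin(p_z) ≈ -27.63°, λ = atan2(p_y, p_x) ≈ -49.45°.

≈ lat 28°S, lon 49°W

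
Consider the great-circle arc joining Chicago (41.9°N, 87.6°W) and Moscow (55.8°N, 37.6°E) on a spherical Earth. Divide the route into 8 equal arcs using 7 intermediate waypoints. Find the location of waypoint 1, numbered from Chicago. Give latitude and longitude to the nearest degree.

From cos δ = sin φ₁ sin φ₂ + cos φ₁ cos φ₂ cos Δλ, the central angle is δ ≈ 1.254 rad (71.9°).
Interpolate at f = 1/8 with slerp weights a = sin((1−f)δ)/sin δ ≈ 0.937, b = sin(fδ)/sin δ ≈ 0.164.
p = a·p₁ + b·p₂ ≈ (0.102, -0.640, 0.761); φ = arcsin(p_z) ≈ 49.59°, λ = atan2(p_y, p_x) ≈ -80.91°.

≈ (50°N, 81°W)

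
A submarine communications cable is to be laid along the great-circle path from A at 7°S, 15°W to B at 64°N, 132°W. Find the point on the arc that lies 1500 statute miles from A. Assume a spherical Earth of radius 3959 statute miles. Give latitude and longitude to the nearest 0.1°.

≈ 12.8°N, 24.0°W

Convert each endpoint to a unit vector on the sphere (x = cos φ cos λ, y = cos φ sin λ, z = sin φ).
The central angle between the endpoints is δ = arccos(p₁·p₂) ≈ 1.883 rad (107.9°). The total great-circle distance is δ·R ≈ 1.883 × 3959 ≈ 7454 mi, so the target fraction is f = 1500/7454 ≈ 0.201.
Interpolate at f ≈ 0.201 with slerp weights a = sin((1−f)δ)/sin δ ≈ 1.048, b = sin(fδ)/sin δ ≈ 0.389.
p = a·p₁ + b·p₂ ≈ (0.891, -0.396, 0.222); φ = arcsin(p_z) ≈ 12.80°, λ = atan2(p_y, p_x) ≈ -23.96°.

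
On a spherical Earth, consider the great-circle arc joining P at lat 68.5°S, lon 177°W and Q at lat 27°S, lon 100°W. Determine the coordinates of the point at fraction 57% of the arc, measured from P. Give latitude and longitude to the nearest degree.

≈ lat 50°S, lon 116°W

The haversine formula gives a central angle δ ≈ 1.052 rad (60.3°) between the endpoints.
Interpolate at f = 0.57 with slerp weights a = sin((1−f)δ)/sin δ ≈ 0.503, b = sin(fδ)/sin δ ≈ 0.650.
p = a·p₁ + b·p₂ ≈ (-0.285, -0.580, -0.763); φ = arcsin(p_z) ≈ -49.76°, λ = atan2(p_y, p_x) ≈ -116.15°.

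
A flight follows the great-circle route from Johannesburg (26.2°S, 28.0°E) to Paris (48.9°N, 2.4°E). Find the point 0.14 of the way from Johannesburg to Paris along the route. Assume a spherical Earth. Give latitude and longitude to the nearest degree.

Convert each endpoint to a unit vector on the sphere (x = cos φ cos λ, y = cos φ sin λ, z = sin φ).
The central angle between the endpoints is δ = arccos(p₁·p₂) ≈ 1.370 rad (78.5°).
Interpolate at f = 0.14 with slerp weights a = sin((1−f)δ)/sin δ ≈ 0.943, b = sin(fδ)/sin δ ≈ 0.195.
p = a·p₁ + b·p₂ ≈ (0.875, 0.403, -0.270); φ = arcsin(p_z) ≈ -15.65°, λ = atan2(p_y, p_x) ≈ 24.71°.

≈ 16°S, 25°E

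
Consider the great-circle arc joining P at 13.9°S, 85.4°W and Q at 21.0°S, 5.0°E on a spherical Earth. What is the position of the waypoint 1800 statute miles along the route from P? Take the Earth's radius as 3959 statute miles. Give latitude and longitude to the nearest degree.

≈ 21°S, 59°W

Write both endpoints as unit vectors p₁, p₂ with components (cos φ cos λ, cos φ sin λ, sin φ).
The central angle between the endpoints is δ = arccos(p₁·p₂) ≈ 1.491 rad (85.4°). The total great-circle distance is δ·R ≈ 1.491 × 3959 ≈ 5903 mi, so the target fraction is f = 1800/5903 ≈ 0.305.
Interpolate at f ≈ 0.305 with slerp weights a = sin((1−f)δ)/sin δ ≈ 0.863, b = sin(fδ)/sin δ ≈ 0.441.
p = a·p₁ + b·p₂ ≈ (0.477, -0.799, -0.365); φ = arcsin(p_z) ≈ -21.42°, λ = atan2(p_y, p_x) ≈ -59.18°.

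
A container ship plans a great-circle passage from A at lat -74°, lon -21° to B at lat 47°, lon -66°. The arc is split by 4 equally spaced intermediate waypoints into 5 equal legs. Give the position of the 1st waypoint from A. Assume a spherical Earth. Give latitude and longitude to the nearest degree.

≈ lat -51°, lon -44°

From cos δ = sin φ₁ sin φ₂ + cos φ₁ cos φ₂ cos Δλ, the central angle is δ ≈ 2.177 rad (124.8°).
Interpolate at f = 1/5 with slerp weights a = sin((1−f)δ)/sin δ ≈ 1.199, b = sin(fδ)/sin δ ≈ 0.513.
p = a·p₁ + b·p₂ ≈ (0.451, -0.438, -0.777); φ = arcsin(p_z) ≈ -51.02°, λ = atan2(p_y, p_x) ≈ -44.18°.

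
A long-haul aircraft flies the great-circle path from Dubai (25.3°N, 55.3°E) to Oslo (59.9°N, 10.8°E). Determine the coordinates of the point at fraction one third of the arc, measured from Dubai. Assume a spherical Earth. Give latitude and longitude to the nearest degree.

≈ 38°N, 46°E

Write both endpoints as unit vectors p₁, p₂ with components (cos φ cos λ, cos φ sin λ, sin φ).
The central angle between the endpoints is δ = arccos(p₁·p₂) ≈ 0.805 rad (46.1°).
Interpolate at f = 1/3 with slerp weights a = sin((1−f)δ)/sin δ ≈ 0.709, b = sin(fδ)/sin δ ≈ 0.368.
p = a·p₁ + b·p₂ ≈ (0.546, 0.562, 0.621); φ = arcsin(p_z) ≈ 38.41°, λ = atan2(p_y, p_x) ≈ 45.80°.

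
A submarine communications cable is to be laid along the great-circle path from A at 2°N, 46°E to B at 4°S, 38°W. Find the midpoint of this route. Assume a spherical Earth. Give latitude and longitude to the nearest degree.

Convert each endpoint to a unit vector on the sphere (x = cos φ cos λ, y = cos φ sin λ, z = sin φ).
The central angle between the endpoints is δ = arccos(p₁·p₂) ≈ 1.469 rad (84.2°).
Interpolate at f = 1/2 with slerp weights a = sin((1−f)δ)/sin δ ≈ 0.674, b = sin(fδ)/sin δ ≈ 0.674.
p = a·p₁ + b·p₂ ≈ (0.997, 0.071, -0.023); φ = arcsin(p_z) ≈ -1.35°, λ = atan2(p_y, p_x) ≈ 4.05°.

≈ 1°S, 4°E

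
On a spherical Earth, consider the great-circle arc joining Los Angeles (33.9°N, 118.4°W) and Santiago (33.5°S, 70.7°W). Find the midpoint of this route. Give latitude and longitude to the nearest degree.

Write both endpoints as unit vectors p₁, p₂ with components (cos φ cos λ, cos φ sin λ, sin φ).
The central angle between the endpoints is δ = arccos(p₁·p₂) ≈ 1.412 rad (80.9°).
Interpolate at f = 1/2 with slerp weights a = sin((1−f)δ)/sin δ ≈ 0.657, b = sin(fδ)/sin δ ≈ 0.657.
p = a·p₁ + b·p₂ ≈ (-0.078, -0.997, 0.004); φ = arcsin(p_z) ≈ 0.22°, λ = atan2(p_y, p_x) ≈ -94.49°.

≈ 0°N, 94°W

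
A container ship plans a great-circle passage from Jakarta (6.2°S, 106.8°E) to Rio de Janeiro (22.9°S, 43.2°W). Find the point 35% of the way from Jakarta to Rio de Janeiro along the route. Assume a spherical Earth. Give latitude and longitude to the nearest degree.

≈ (37°S, 66°E)

Convert each endpoint to a unit vector on the sphere (x = cos φ cos λ, y = cos φ sin λ, z = sin φ).
The central angle between the endpoints is δ = arccos(p₁·p₂) ≈ 2.420 rad (138.7°).
Interpolate at f = 0.35 with slerp weights a = sin((1−f)δ)/sin δ ≈ 1.515, b = sin(fδ)/sin δ ≈ 1.135.
p = a·p₁ + b·p₂ ≈ (0.327, 0.726, -0.605); φ = arcsin(p_z) ≈ -37.25°, λ = atan2(p_y, p_x) ≈ 65.74°.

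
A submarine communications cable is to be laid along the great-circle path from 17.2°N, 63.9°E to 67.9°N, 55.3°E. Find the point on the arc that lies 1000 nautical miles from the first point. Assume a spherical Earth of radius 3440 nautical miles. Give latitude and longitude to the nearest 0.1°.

Convert each endpoint to a unit vector on the sphere (x = cos φ cos λ, y = cos φ sin λ, z = sin φ).
The central angle between the endpoints is δ = arccos(p₁·p₂) ≈ 0.890 rad (51.0°). The total great-circle distance is δ·R ≈ 0.890 × 3440 ≈ 3062 nmi, so the target fraction is f = 1000/3062 ≈ 0.327.
Interpolate at f ≈ 0.327 with slerp weights a = sin((1−f)δ)/sin δ ≈ 0.726, b = sin(fδ)/sin δ ≈ 0.369.
p = a·p₁ + b·p₂ ≈ (0.384, 0.737, 0.556); φ = arcsin(p_z) ≈ 33.81°, λ = atan2(p_y, p_x) ≈ 62.47°.

≈ 33.8°N, 62.5°E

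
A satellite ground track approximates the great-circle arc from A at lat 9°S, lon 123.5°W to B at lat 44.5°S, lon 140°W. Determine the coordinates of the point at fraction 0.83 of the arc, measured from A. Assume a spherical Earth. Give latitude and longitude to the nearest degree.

≈ lat 39°S, lon 136°W

The haversine formula gives a central angle δ ≈ 0.668 rad (38.3°) between the endpoints.
Interpolate at f = 0.83 with slerp weights a = sin((1−f)δ)/sin δ ≈ 0.183, b = sin(fδ)/sin δ ≈ 0.850.
p = a·p₁ + b·p₂ ≈ (-0.564, -0.540, -0.624); φ = arcsin(p_z) ≈ -38.63°, λ = atan2(p_y, p_x) ≈ -136.23°.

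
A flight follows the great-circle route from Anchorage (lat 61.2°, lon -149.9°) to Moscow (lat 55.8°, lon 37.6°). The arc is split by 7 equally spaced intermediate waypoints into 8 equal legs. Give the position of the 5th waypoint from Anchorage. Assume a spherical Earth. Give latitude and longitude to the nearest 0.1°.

Write both endpoints as unit vectors p₁, p₂ with components (cos φ cos λ, cos φ sin λ, sin φ).
The central angle between the endpoints is δ = arccos(p₁·p₂) ≈ 1.097 rad (62.9°).
Interpolate at f = 5/8 with slerp weights a = sin((1−f)δ)/sin δ ≈ 0.449, b = sin(fδ)/sin δ ≈ 0.712.
p = a·p₁ + b·p₂ ≈ (0.130, 0.135, 0.982); φ = arcsin(p_z) ≈ 79.20°, λ = atan2(p_y, p_x) ≈ 46.27°.

≈ lat 79.2°, lon 46.3°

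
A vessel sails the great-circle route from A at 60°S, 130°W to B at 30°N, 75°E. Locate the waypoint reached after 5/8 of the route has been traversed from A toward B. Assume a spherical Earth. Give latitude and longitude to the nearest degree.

The haversine formula gives a central angle δ ≈ 2.542 rad (145.6°) between the endpoints.
Interpolate at f = 5/8 with slerp weights a = sin((1−f)δ)/sin δ ≈ 1.444, b = sin(fδ)/sin δ ≈ 1.771.
p = a·p₁ + b·p₂ ≈ (-0.067, 0.929, -0.365); φ = arcsin(p_z) ≈ -21.42°, λ = atan2(p_y, p_x) ≈ 94.14°.

≈ 21°S, 94°E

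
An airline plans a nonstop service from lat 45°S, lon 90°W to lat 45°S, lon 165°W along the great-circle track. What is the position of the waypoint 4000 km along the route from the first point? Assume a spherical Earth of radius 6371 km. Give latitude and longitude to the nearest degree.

From cos δ = sin φ₁ sin φ₂ + cos φ₁ cos φ₂ cos Δλ, the central angle is δ ≈ 0.890 rad (51.0°). The total great-circle distance is δ·R ≈ 0.890 × 6371 ≈ 5670 km, so the target fraction is f = 4000/5670 ≈ 0.705.
Interpolate at f ≈ 0.705 with slerp weights a = sin((1−f)δ)/sin δ ≈ 0.334, b = sin(fδ)/sin δ ≈ 0.756.
p = a·p₁ + b·p₂ ≈ (-0.516, -0.374, -0.770); φ = arcsin(p_z) ≈ -50.38°, λ = atan2(p_y, p_x) ≈ -144.07°.

≈ lat 50°S, lon 144°W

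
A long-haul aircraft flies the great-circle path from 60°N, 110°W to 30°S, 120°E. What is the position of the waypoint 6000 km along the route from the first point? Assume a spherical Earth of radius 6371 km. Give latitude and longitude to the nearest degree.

≈ 40°N, 165°E

The haversine formula gives a central angle δ ≈ 2.362 rad (135.3°) between the endpoints. The total great-circle distance is δ·R ≈ 2.362 × 6371 ≈ 15050 km, so the target fraction is f = 6000/15050 ≈ 0.399.
Interpolate at f ≈ 0.399 with slerp weights a = sin((1−f)δ)/sin δ ≈ 1.407, b = sin(fδ)/sin δ ≈ 1.150.
p = a·p₁ + b·p₂ ≈ (-0.739, 0.202, 0.643); φ = arcsin(p_z) ≈ 40.02°, λ = atan2(p_y, p_x) ≈ 164.71°.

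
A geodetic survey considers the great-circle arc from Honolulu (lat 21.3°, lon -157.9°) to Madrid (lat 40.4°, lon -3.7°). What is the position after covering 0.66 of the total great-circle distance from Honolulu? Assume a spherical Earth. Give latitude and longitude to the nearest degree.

From cos δ = sin φ₁ sin φ₂ + cos φ₁ cos φ₂ cos Δλ, the central angle is δ ≈ 1.986 rad (113.8°).
Interpolate at f = 0.66 with slerp weights a = sin((1−f)δ)/sin δ ≈ 0.683, b = sin(fδ)/sin δ ≈ 1.056.
p = a·p₁ + b·p₂ ≈ (0.213, -0.291, 0.933); φ = arcsin(p_z) ≈ 68.85°, λ = atan2(p_y, p_x) ≈ -53.84°.

≈ lat 69°, lon -54°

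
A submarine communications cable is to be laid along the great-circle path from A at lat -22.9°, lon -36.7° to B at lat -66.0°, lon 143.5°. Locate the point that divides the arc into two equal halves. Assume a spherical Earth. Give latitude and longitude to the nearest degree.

≈ lat -68°, lon -37°

Write both endpoints as unit vectors p₁, p₂ with components (cos φ cos λ, cos φ sin λ, sin φ).
The central angle between the endpoints is δ = arccos(p₁·p₂) ≈ 1.590 rad (91.1°).
Interpolate at f = 1/2 with slerp weights a = sin((1−f)δ)/sin δ ≈ 0.714, b = sin(fδ)/sin δ ≈ 0.714.
p = a·p₁ + b·p₂ ≈ (0.294, -0.220, -0.930); φ = arcsin(p_z) ≈ -68.45°, λ = atan2(p_y, p_x) ≈ -36.86°.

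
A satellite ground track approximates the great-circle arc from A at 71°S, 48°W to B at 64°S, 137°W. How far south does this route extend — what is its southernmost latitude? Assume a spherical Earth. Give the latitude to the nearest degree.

The great circle lies in the plane with unit normal n̂ = (p₁ × p₂)/|p₁ × p₂|.
Here n̂_z ≈ -0.273; the vertex latitude is φ_max = arccos|n̂_z| ≈ 74.2°.
Check via Clairaut: cos φ_max = |cos φ₁| · sin C = cos(71.0°)·sin(123.1°) ≈ 0.273, again giving ≈ 74.2°.

≈ 74°S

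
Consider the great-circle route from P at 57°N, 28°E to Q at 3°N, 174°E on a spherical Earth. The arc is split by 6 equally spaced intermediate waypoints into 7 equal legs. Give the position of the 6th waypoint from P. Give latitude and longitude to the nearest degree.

≈ 18°N, 168°E

Write both endpoints as unit vectors p₁, p₂ with components (cos φ cos λ, cos φ sin λ, sin φ).
The central angle between the endpoints is δ = arccos(p₁·p₂) ≈ 1.990 rad (114.0°).
Interpolate at f = 6/7 with slerp weights a = sin((1−f)δ)/sin δ ≈ 0.307, b = sin(fδ)/sin δ ≈ 1.085.
p = a·p₁ + b·p₂ ≈ (-0.930, 0.192, 0.314); φ = arcsin(p_z) ≈ 18.32°, λ = atan2(p_y, p_x) ≈ 168.35°.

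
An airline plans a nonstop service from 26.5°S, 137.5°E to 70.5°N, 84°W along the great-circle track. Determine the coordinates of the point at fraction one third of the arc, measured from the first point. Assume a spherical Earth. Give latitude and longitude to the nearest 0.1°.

The haversine formula gives a central angle δ ≈ 2.271 rad (130.1°) between the endpoints.
Interpolate at f = 1/3 with slerp weights a = sin((1−f)δ)/sin δ ≈ 1.306, b = sin(fδ)/sin δ ≈ 0.898.
p = a·p₁ + b·p₂ ≈ (-0.830, 0.491, 0.264); φ = arcsin(p_z) ≈ 15.31°, λ = atan2(p_y, p_x) ≈ 149.38°.

≈ 15.3°N, 149.4°E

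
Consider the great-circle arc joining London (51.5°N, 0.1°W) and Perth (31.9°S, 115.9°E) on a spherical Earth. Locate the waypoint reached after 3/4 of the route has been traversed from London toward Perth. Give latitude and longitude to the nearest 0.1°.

Write both endpoints as unit vectors p₁, p₂ with components (cos φ cos λ, cos φ sin λ, sin φ).
The central angle between the endpoints is δ = arccos(p₁·p₂) ≈ 2.272 rad (130.2°).
Interpolate at f = 3/4 with slerp weights a = sin((1−f)δ)/sin δ ≈ 0.704, b = sin(fδ)/sin δ ≈ 1.297.
p = a·p₁ + b·p₂ ≈ (-0.043, 0.990, -0.134); φ = arcsin(p_z) ≈ -7.73°, λ = atan2(p_y, p_x) ≈ 92.47°.

≈ 7.7°S, 92.5°E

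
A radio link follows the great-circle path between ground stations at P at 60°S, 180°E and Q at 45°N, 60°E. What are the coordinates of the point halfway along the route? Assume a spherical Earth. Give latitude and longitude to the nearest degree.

Write both endpoints as unit vectors p₁, p₂ with components (cos φ cos λ, cos φ sin λ, sin φ).
The central angle between the endpoints is δ = arccos(p₁·p₂) ≈ 2.480 rad (142.1°).
Interpolate at f = 1/2 with slerp weights a = sin((1−f)δ)/sin δ ≈ 1.540, b = sin(fδ)/sin δ ≈ 1.540.
p = a·p₁ + b·p₂ ≈ (-0.226, 0.943, -0.245); φ = arcsin(p_z) ≈ -14.17°, λ = atan2(p_y, p_x) ≈ 103.45°.

≈ 14°S, 103°E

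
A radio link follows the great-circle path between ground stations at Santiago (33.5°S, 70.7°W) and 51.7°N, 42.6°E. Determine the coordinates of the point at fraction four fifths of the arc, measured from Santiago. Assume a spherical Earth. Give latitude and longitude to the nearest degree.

Convert each endpoint to a unit vector on the sphere (x = cos φ cos λ, y = cos φ sin λ, z = sin φ).
The central angle between the endpoints is δ = arccos(p₁·p₂) ≈ 2.262 rad (129.6°).
Interpolate at f = 4/5 with slerp weights a = sin((1−f)δ)/sin δ ≈ 0.567, b = sin(fδ)/sin δ ≈ 1.261.
p = a·p₁ + b·p₂ ≈ (0.732, 0.082, 0.677); φ = arcsin(p_z) ≈ 42.57°, λ = atan2(p_y, p_x) ≈ 6.43°.

≈ 43°N, 6°E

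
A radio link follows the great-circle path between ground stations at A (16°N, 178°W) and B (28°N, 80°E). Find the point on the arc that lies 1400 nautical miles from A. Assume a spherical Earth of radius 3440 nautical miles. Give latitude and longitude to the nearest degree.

Convert each endpoint to a unit vector on the sphere (x = cos φ cos λ, y = cos φ sin λ, z = sin φ).
The central angle between the endpoints is δ = arccos(p₁·p₂) ≈ 1.618 rad (92.7°). The total great-circle distance is δ·R ≈ 1.618 × 3440 ≈ 5565 nmi, so the target fraction is f = 1400/5565 ≈ 0.252.
Interpolate at f ≈ 0.252 with slerp weights a = sin((1−f)δ)/sin δ ≈ 0.937, b = sin(fδ)/sin δ ≈ 0.396.
p = a·p₁ + b·p₂ ≈ (-0.839, 0.313, 0.444); φ = arcsin(p_z) ≈ 26.38°, λ = atan2(p_y, p_x) ≈ 159.54°.

≈ (26°N, 160°E)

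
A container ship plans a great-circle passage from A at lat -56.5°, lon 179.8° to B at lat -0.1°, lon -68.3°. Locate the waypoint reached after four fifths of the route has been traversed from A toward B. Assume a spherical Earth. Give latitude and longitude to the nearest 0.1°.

≈ lat -17.3°, lon -79.3°

Convert each endpoint to a unit vector on the sphere (x = cos φ cos λ, y = cos φ sin λ, z = sin φ).
The central angle between the endpoints is δ = arccos(p₁·p₂) ≈ 1.777 rad (101.8°).
Interpolate at f = 4/5 with slerp weights a = sin((1−f)δ)/sin δ ≈ 0.355, b = sin(fδ)/sin δ ≈ 1.010.
p = a·p₁ + b·p₂ ≈ (0.177, -0.938, -0.298); φ = arcsin(p_z) ≈ -17.35°, λ = atan2(p_y, p_x) ≈ -79.29°.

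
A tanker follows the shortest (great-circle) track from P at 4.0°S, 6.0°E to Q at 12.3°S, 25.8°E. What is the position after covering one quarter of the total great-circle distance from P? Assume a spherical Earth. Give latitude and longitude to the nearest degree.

Write both endpoints as unit vectors p₁, p₂ with components (cos φ cos λ, cos φ sin λ, sin φ).
The central angle between the endpoints is δ = arccos(p₁·p₂) ≈ 0.371 rad (21.3°).
Interpolate at f = 1/4 with slerp weights a = sin((1−f)δ)/sin δ ≈ 0.758, b = sin(fδ)/sin δ ≈ 0.255.
p = a·p₁ + b·p₂ ≈ (0.976, 0.188, -0.107); φ = arcsin(p_z) ≈ -6.16°, λ = atan2(p_y, p_x) ≈ 10.88°.

≈ 6°S, 11°E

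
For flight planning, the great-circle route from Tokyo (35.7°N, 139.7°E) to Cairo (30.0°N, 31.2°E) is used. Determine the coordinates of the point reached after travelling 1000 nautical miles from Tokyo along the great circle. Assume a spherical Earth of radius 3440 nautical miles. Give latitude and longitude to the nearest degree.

≈ 44°N, 121°E

From cos δ = sin φ₁ sin φ₂ + cos φ₁ cos φ₂ cos Δλ, the central angle is δ ≈ 1.502 rad (86.1°). The total great-circle distance is δ·R ≈ 1.502 × 3440 ≈ 5167 nmi, so the target fraction is f = 1000/5167 ≈ 0.194.
Interpolate at f ≈ 0.194 with slerp weights a = sin((1−f)δ)/sin δ ≈ 0.938, b = sin(fδ)/sin δ ≈ 0.287.
p = a·p₁ + b·p₂ ≈ (-0.368, 0.622, 0.691); φ = arcsin(p_z) ≈ 43.73°, λ = atan2(p_y, p_x) ≈ 120.64°.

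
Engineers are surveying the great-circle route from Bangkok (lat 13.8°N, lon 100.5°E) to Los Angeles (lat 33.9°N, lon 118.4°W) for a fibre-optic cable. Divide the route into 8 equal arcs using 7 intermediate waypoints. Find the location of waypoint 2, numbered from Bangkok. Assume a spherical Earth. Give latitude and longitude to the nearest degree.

≈ lat 36°N, lon 122°E

Convert each endpoint to a unit vector on the sphere (x = cos φ cos λ, y = cos φ sin λ, z = sin φ).
The central angle between the endpoints is δ = arccos(p₁·p₂) ≈ 2.088 rad (119.6°).
Interpolate at f = 2/8 with slerp weights a = sin((1−f)δ)/sin δ ≈ 1.150, b = sin(fδ)/sin δ ≈ 0.574.
p = a·p₁ + b·p₂ ≈ (-0.430, 0.680, 0.594); φ = arcsin(p_z) ≈ 36.46°, λ = atan2(p_y, p_x) ≈ 122.32°.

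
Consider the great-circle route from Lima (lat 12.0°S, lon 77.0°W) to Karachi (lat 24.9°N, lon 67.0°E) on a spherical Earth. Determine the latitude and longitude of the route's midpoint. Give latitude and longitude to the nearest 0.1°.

Convert each endpoint to a unit vector on the sphere (x = cos φ cos λ, y = cos φ sin λ, z = sin φ).
The central angle between the endpoints is δ = arccos(p₁·p₂) ≈ 2.507 rad (143.6°).
Interpolate at f = 1/2 with slerp weights a = sin((1−f)δ)/sin δ ≈ 1.603, b = sin(fδ)/sin δ ≈ 1.603.
p = a·p₁ + b·p₂ ≈ (0.921, -0.189, 0.342); φ = arcsin(p_z) ≈ 19.97°, λ = atan2(p_y, p_x) ≈ -11.62°.

≈ lat 20.0°N, lon 11.6°W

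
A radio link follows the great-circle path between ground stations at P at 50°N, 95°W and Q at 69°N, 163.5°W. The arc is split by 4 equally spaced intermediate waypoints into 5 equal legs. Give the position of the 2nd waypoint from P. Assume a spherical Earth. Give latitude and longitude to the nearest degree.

≈ 61°N, 112°W

Write both endpoints as unit vectors p₁, p₂ with components (cos φ cos λ, cos φ sin λ, sin φ).
The central angle between the endpoints is δ = arccos(p₁·p₂) ≈ 0.644 rad (36.9°).
Interpolate at f = 2/5 with slerp weights a = sin((1−f)δ)/sin δ ≈ 0.628, b = sin(fδ)/sin δ ≈ 0.424.
p = a·p₁ + b·p₂ ≈ (-0.181, -0.445, 0.877); φ = arcsin(p_z) ≈ 61.28°, λ = atan2(p_y, p_x) ≈ -112.12°.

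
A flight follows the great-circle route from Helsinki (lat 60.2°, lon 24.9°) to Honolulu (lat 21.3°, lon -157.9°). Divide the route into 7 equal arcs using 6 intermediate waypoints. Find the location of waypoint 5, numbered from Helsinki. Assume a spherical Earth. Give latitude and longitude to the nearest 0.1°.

Convert each endpoint to a unit vector on the sphere (x = cos φ cos λ, y = cos φ sin λ, z = sin φ).
The central angle between the endpoints is δ = arccos(p₁·p₂) ≈ 1.719 rad (98.5°).
Interpolate at f = 5/7 with slerp weights a = sin((1−f)δ)/sin δ ≈ 0.477, b = sin(fδ)/sin δ ≈ 0.952.
p = a·p₁ + b·p₂ ≈ (-0.607, -0.234, 0.760); φ = arcsin(p_z) ≈ 49.42°, λ = atan2(p_y, p_x) ≈ -158.92°.

≈ lat 49.4°, lon -158.9°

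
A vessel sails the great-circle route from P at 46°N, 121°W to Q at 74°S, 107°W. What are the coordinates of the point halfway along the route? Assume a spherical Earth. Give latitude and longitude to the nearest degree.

The haversine formula gives a central angle δ ≈ 2.101 rad (120.4°) between the endpoints.
Interpolate at f = 1/2 with slerp weights a = sin((1−f)δ)/sin δ ≈ 1.006, b = sin(fδ)/sin δ ≈ 1.006.
p = a·p₁ + b·p₂ ≈ (-0.441, -0.864, -0.243); φ = arcsin(p_z) ≈ -14.08°, λ = atan2(p_y, p_x) ≈ -117.04°.

≈ 14°S, 117°W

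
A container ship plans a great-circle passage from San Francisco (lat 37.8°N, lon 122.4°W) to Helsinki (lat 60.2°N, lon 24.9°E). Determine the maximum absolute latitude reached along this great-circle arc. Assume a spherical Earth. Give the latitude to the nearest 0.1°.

The great circle lies in the plane with unit normal n̂ = (p₁ × p₂)/|p₁ × p₂|.
Here n̂_z ≈ +0.217; the vertex latitude is φ_max = arccos|n̂_z| ≈ 77.5°.
Check via Clairaut: cos φ_max = |cos φ₁| · sin C = cos(37.8°)·sin(15.9°) ≈ 0.217, again giving ≈ 77.5°.

≈ 77.5°N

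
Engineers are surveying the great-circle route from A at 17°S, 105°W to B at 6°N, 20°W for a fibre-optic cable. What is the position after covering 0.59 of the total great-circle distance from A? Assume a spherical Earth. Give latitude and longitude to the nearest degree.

≈ 5°S, 54°W

From cos δ = sin φ₁ sin φ₂ + cos φ₁ cos φ₂ cos Δλ, the central angle is δ ≈ 1.518 rad (87.0°).
Interpolate at f = 0.59 with slerp weights a = sin((1−f)δ)/sin δ ≈ 0.584, b = sin(fδ)/sin δ ≈ 0.782.
p = a·p₁ + b·p₂ ≈ (0.586, -0.805, -0.089); φ = arcsin(p_z) ≈ -5.11°, λ = atan2(p_y, p_x) ≈ -53.95°.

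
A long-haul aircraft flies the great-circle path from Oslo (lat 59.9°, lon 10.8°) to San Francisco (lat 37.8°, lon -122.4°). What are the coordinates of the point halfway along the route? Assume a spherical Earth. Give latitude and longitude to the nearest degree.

Write both endpoints as unit vectors p₁, p₂ with components (cos φ cos λ, cos φ sin λ, sin φ).
The central angle between the endpoints is δ = arccos(p₁·p₂) ≈ 1.309 rad (75.0°).
Interpolate at f = 1/2 with slerp weights a = sin((1−f)δ)/sin δ ≈ 0.630, b = sin(fδ)/sin δ ≈ 0.630.
p = a·p₁ + b·p₂ ≈ (0.044, -0.361, 0.931); φ = arcsin(p_z) ≈ 68.66°, λ = atan2(p_y, p_x) ≈ -83.11°.

≈ lat 69°, lon -83°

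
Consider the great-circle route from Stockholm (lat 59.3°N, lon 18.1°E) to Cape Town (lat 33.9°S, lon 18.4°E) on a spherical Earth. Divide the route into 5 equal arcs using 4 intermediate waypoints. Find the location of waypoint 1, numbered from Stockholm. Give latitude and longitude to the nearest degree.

≈ lat 41°N, lon 18°E

From cos δ = sin φ₁ sin φ₂ + cos φ₁ cos φ₂ cos Δλ, the central angle is δ ≈ 1.627 rad (93.2°).
Interpolate at f = 1/5 with slerp weights a = sin((1−f)δ)/sin δ ≈ 0.965, b = sin(fδ)/sin δ ≈ 0.320.
p = a·p₁ + b·p₂ ≈ (0.721, 0.237, 0.652); φ = arcsin(p_z) ≈ 40.66°, λ = atan2(p_y, p_x) ≈ 18.21°.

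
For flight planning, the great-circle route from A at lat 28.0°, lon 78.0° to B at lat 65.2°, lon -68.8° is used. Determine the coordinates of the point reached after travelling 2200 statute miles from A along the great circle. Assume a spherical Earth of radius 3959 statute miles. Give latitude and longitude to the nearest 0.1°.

≈ lat 58.4°, lon 64.5°

Convert each endpoint to a unit vector on the sphere (x = cos φ cos λ, y = cos φ sin λ, z = sin φ).
The central angle between the endpoints is δ = arccos(p₁·p₂) ≈ 1.454 rad (83.3°). The total great-circle distance is δ·R ≈ 1.454 × 3959 ≈ 5757 mi, so the target fraction is f = 2200/5757 ≈ 0.382.
Interpolate at f ≈ 0.382 with slerp weights a = sin((1−f)δ)/sin δ ≈ 0.788, b = sin(fδ)/sin δ ≈ 0.531.
p = a·p₁ + b·p₂ ≈ (0.225, 0.473, 0.852); φ = arcsin(p_z) ≈ 58.43°, λ = atan2(p_y, p_x) ≈ 64.53°.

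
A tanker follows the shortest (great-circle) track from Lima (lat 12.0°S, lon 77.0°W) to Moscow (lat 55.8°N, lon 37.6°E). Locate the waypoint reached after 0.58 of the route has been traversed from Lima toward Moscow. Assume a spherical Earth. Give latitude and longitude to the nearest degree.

From cos δ = sin φ₁ sin φ₂ + cos φ₁ cos φ₂ cos Δλ, the central angle is δ ≈ 1.983 rad (113.6°).
Interpolate at f = 0.58 with slerp weights a = sin((1−f)δ)/sin δ ≈ 0.808, b = sin(fδ)/sin δ ≈ 0.996.
p = a·p₁ + b·p₂ ≈ (0.621, -0.428, 0.656); φ = arcsin(p_z) ≈ 41.01°, λ = atan2(p_y, p_x) ≈ -34.56°.

≈ lat 41°N, lon 35°W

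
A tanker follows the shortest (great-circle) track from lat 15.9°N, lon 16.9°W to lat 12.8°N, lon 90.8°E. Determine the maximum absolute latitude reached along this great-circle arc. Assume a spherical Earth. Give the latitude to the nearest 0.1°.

≈ 23.5°N

The great circle lies in the plane with unit normal n̂ = (p₁ × p₂)/|p₁ × p₂|.
Here n̂_z ≈ +0.917; the vertex latitude is φ_max = arccos|n̂_z| ≈ 23.5°.
Check via Clairaut: cos φ_max = |cos φ₁| · sin C = cos(15.9°)·sin(72.4°) ≈ 0.917, again giving ≈ 23.5°.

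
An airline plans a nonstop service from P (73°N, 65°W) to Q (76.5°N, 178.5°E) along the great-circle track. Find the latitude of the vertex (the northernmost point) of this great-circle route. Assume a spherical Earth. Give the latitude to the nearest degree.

≈ 82°N

The great circle lies in the plane with unit normal n̂ = (p₁ × p₂)/|p₁ × p₂|.
Here n̂_z ≈ -0.140; the vertex latitude is φ_max = arccos|n̂_z| ≈ 82.0°.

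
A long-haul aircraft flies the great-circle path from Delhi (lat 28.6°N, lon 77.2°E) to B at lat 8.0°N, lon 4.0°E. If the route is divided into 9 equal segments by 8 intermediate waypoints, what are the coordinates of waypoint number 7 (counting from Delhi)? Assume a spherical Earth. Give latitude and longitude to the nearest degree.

≈ lat 15°N, lon 19°E

From cos δ = sin φ₁ sin φ₂ + cos φ₁ cos φ₂ cos Δλ, the central angle is δ ≈ 1.247 rad (71.5°).
Interpolate at f = 7/9 with slerp weights a = sin((1−f)δ)/sin δ ≈ 0.289, b = sin(fδ)/sin δ ≈ 0.870.
p = a·p₁ + b·p₂ ≈ (0.916, 0.307, 0.259); φ = arcsin(p_z) ≈ 15.03°, λ = atan2(p_y, p_x) ≈ 18.55°.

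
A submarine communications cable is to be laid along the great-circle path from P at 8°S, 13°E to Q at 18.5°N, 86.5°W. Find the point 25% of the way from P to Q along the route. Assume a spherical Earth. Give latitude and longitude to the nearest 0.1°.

≈ 0.1°N, 11.1°W

Convert each endpoint to a unit vector on the sphere (x = cos φ cos λ, y = cos φ sin λ, z = sin φ).
The central angle between the endpoints is δ = arccos(p₁·p₂) ≈ 1.771 rad (101.5°).
Interpolate at f = 0.25 with slerp weights a = sin((1−f)δ)/sin δ ≈ 0.991, b = sin(fδ)/sin δ ≈ 0.437.
p = a·p₁ + b·p₂ ≈ (0.981, -0.193, 0.001); φ = arcsin(p_z) ≈ 0.05°, λ = atan2(p_y, p_x) ≈ -11.14°.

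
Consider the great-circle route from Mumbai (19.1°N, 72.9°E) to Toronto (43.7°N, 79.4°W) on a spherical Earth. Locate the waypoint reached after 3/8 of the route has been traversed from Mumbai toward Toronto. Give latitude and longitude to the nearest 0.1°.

The haversine formula gives a central angle δ ≈ 1.959 rad (112.3°) between the endpoints.
Interpolate at f = 3/8 with slerp weights a = sin((1−f)δ)/sin δ ≈ 1.016, b = sin(fδ)/sin δ ≈ 0.724.
p = a·p₁ + b·p₂ ≈ (0.379, 0.403, 0.833); φ = arcsin(p_z) ≈ 56.41°, λ = atan2(p_y, p_x) ≈ 46.79°.

≈ 56.4°N, 46.8°E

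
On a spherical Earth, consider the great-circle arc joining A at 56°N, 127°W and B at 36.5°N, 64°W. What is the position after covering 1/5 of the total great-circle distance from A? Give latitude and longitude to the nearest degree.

Write both endpoints as unit vectors p₁, p₂ with components (cos φ cos λ, cos φ sin λ, sin φ).
The central angle between the endpoints is δ = arccos(p₁·p₂) ≈ 0.799 rad (45.8°).
Interpolate at f = 1/5 with slerp weights a = sin((1−f)δ)/sin δ ≈ 0.832, b = sin(fδ)/sin δ ≈ 0.222.
p = a·p₁ + b·p₂ ≈ (-0.202, -0.532, 0.822); φ = arcsin(p_z) ≈ 55.31°, λ = atan2(p_y, p_x) ≈ -110.77°.

≈ 55°N, 111°W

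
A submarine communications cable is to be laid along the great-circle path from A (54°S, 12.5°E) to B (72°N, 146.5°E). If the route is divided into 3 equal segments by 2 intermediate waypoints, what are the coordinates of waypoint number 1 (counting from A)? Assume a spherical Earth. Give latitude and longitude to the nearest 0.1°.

≈ (6.3°S, 35.6°E)

Convert each endpoint to a unit vector on the sphere (x = cos φ cos λ, y = cos φ sin λ, z = sin φ).
The central angle between the endpoints is δ = arccos(p₁·p₂) ≈ 2.681 rad (153.6°).
Interpolate at f = 1/3 with slerp weights a = sin((1−f)δ)/sin δ ≈ 2.195, b = sin(fδ)/sin δ ≈ 1.752.
p = a·p₁ + b·p₂ ≈ (0.809, 0.578, -0.110); φ = arcsin(p_z) ≈ -6.33°, λ = atan2(p_y, p_x) ≈ 35.56°.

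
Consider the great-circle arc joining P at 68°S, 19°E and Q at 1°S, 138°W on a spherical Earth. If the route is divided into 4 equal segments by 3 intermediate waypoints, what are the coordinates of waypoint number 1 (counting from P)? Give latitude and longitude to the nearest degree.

≈ 79°S, 87°W

The haversine formula gives a central angle δ ≈ 1.906 rad (109.2°) between the endpoints.
Interpolate at f = 1/4 with slerp weights a = sin((1−f)δ)/sin δ ≈ 1.048, b = sin(fδ)/sin δ ≈ 0.486.
p = a·p₁ + b·p₂ ≈ (0.010, -0.197, -0.980); φ = arcsin(p_z) ≈ -78.62°, λ = atan2(p_y, p_x) ≈ -86.95°.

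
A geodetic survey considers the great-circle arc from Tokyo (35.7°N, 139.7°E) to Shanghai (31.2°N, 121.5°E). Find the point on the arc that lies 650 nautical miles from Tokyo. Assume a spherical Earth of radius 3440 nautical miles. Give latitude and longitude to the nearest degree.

≈ (33°N, 127°E)

Write both endpoints as unit vectors p₁, p₂ with components (cos φ cos λ, cos φ sin λ, sin φ).
The central angle between the endpoints is δ = arccos(p₁·p₂) ≈ 0.276 rad (15.8°). The total great-circle distance is δ·R ≈ 0.276 × 3440 ≈ 949 nmi, so the target fraction is f = 650/949 ≈ 0.685.
Interpolate at f ≈ 0.685 with slerp weights a = sin((1−f)δ)/sin δ ≈ 0.319, b = sin(fδ)/sin δ ≈ 0.689.
p = a·p₁ + b·p₂ ≈ (-0.506, 0.670, 0.543); φ = arcsin(p_z) ≈ 32.90°, λ = atan2(p_y, p_x) ≈ 127.03°.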